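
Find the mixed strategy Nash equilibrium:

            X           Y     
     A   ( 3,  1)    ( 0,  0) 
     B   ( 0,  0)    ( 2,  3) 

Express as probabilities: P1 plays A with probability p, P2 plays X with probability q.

p = 0.75, q = 0.4

Work:
Find probabilities that make opponent indifferent:
P2 chooses q to make P1 indifferent between A and B
P1 chooses p to make P2 indifferent between X and Y
Mixed NE: P1 plays (A: 0.75, B: 0.25), P2 plays (X: 0.4, Y: 0.6)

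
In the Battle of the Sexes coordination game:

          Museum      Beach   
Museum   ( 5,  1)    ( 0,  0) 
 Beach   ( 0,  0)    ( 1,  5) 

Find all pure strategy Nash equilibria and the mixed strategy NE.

Pure NE: (Museum, Museum) and (Beach, Beach); Mixed NE: p = 0.8333, q = 0.1667

Work:
Check pure NE:
(Museum, Museum): (5, 1) - no unilateral deviation beneficial
(Beach, Beach): (1, 5) - no unilateral deviation beneficial
Mixed NE: P1 plays Museum with p = 0.8333, P2 plays Museum with q = 0.1667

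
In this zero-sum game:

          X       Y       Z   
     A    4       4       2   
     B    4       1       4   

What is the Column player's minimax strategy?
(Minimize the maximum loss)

Column should play X or Y or Z (all achieve the minimum), value = 4

Work:
Column player minimizes Row's maximum payoff:
Column X: max payoff to Row = 4
Column Y: max payoff to Row = 4
Column Z: max payoff to Row = 4
Minimum is 4, achieved by columns X, Y, Z (tied).
Each of X or Y or Z is a minimax strategy.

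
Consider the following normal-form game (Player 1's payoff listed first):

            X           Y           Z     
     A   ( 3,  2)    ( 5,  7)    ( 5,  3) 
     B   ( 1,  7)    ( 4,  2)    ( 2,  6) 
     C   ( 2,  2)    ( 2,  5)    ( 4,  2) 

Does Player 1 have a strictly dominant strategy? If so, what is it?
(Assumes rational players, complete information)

Yes, Player 1's strictly dominant strategy is A

Work:
A strategy strictly dominates another if it gives a strictly higher payoff against every opponent action. Compare each pair of P1's strategies column-by-column:
  A vs B: [3 vs 1, 5 vs 4, 5 vs 2] → A strictly dominates B
  A vs C: [3 vs 2, 5 vs 2, 5 vs 4] → A strictly dominates C
  B vs A: [1 vs 3, 4 vs 5, 2 vs 5] → B does not strictly dominate A (column X: 1 ≤ 3)
  B vs C: [1 vs 2, 4 vs 2, 2 vs 4] → B does not strictly dominate C (column X: 1 ≤ 2)
  C vs A: [2 vs 3, 2 vs 5, 4 vs 5] → C does not strictly dominate A (column X: 2 ≤ 3)
  C vs B: [2 vs 1, 2 vs 4, 4 vs 2] → C does not strictly dominate B (column Y: 2 ≤ 4)
A strictly dominates every other strategy → strictly dominant.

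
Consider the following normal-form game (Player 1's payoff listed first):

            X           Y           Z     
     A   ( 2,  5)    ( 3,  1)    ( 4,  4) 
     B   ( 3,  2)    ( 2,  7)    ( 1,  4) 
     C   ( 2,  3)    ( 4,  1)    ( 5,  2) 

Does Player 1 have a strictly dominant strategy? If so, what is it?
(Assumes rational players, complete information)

No strictly dominant strategy exists for Player 1

Work:
A strategy strictly dominates another if it gives a strictly higher payoff against every opponent action. Compare each pair of P1's strategies column-by-column:
  A vs B: [2 vs 3, 3 vs 2, 4 vs 1] → A does not strictly dominate B (column X: 2 ≤ 3)
  A vs C: [2 vs 2, 3 vs 4, 4 vs 5] → A does not strictly dominate C (column X: 2 ≤ 2)
  B vs A: [3 vs 2, 2 vs 3, 1 vs 4] → B does not strictly dominate A (column Y: 2 ≤ 3)
  B vs C: [3 vs 2, 2 vs 4, 1 vs 5] → B does not strictly dominate C (column Y: 2 ≤ 4)
  C vs A: [2 vs 2, 4 vs 3, 5 vs 4] → C does not strictly dominate A (column X: 2 ≤ 2)
  C vs B: [2 vs 3, 4 vs 2, 5 vs 1] → C does not strictly dominate B (column X: 2 ≤ 3)
No single strategy strictly dominates all others → no strictly dominant strategy.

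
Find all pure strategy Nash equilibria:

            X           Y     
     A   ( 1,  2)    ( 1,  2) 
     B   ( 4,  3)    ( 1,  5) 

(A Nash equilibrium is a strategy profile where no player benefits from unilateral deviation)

Nash equilibrium: (A, Y), (B, Y)

Work:
Best responses:
  P1 vs X: payoffs [1, 4] → best response B (payoff 4)
  P1 vs Y: payoffs [1, 1] → best response A/B (payoff 1)
  P2 vs A: payoffs [2, 2] → best response X/Y (payoff 2)
  P2 vs B: payoffs [3, 5] → best response Y (payoff 5)
Mutual best responses: (A,Y), (B,Y) → Nash equilibria.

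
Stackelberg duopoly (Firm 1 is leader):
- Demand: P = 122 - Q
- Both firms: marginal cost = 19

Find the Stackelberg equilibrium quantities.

q₁* (leader) = 51.5, q₂* (follower) = 25.75

Work:
Follower's reaction: q₂ = (a - c - q₁)/2
Leader substitutes: π₁ = q₁·(a - q₁ - (a-c-q₁)/2 - c)
FOC: q₁* = (122 - 19)/2 = 51.50
Then: q₂* = (122 - 19 - 51.5)/2 = 25.75
Leader has first-mover advantage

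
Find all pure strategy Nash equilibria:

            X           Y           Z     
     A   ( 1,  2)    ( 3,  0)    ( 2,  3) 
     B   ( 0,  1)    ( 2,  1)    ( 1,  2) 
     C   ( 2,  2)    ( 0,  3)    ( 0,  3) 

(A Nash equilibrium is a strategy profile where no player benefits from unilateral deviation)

Nash equilibrium: (A, Z)

Work:
Best responses:
  P1 vs X: payoffs [1, 0, 2] → best response C (payoff 2)
  P1 vs Y: payoffs [3, 2, 0] → best response A (payoff 3)
  P1 vs Z: payoffs [2, 1, 0] → best response A (payoff 2)
  P2 vs A: payoffs [2, 0, 3] → best response Z (payoff 3)
  P2 vs B: payoffs [1, 1, 2] → best response Z (payoff 2)
  P2 vs C: payoffs [2, 3, 3] → best response Y/Z (payoff 3)
Mutual best responses: (A,Z) → Nash equilibria.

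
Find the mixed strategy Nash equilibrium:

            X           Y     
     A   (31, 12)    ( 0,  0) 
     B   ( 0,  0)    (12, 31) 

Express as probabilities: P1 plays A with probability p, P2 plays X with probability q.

p = 0.7209, q = 0.2791

Work:
Find probabilities that make opponent indifferent:
P2 chooses q to make P1 indifferent between A and B
P1 chooses p to make P2 indifferent between X and Y
Mixed NE: P1 plays (A: 0.7209, B: 0.2791), P2 plays (X: 0.2791, Y: 0.7209)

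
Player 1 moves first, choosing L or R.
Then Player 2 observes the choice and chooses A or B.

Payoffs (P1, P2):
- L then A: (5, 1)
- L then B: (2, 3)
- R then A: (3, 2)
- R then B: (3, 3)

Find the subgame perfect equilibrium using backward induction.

P1 plays R, P2 plays B after L and B after R; Payoff (3, 3)

Work:
Backward induction:
After L: P2 chooses B → P1 gets 2
After R: P2 chooses B → P1 gets 3
P1 chooses R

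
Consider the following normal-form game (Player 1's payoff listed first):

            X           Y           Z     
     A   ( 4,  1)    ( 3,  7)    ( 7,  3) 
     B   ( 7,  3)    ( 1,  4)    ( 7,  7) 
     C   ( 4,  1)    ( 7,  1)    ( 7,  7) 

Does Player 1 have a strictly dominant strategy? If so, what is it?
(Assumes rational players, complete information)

No strictly dominant strategy exists for Player 1

Work:
A strategy strictly dominates another if it gives a strictly higher payoff against every opponent action. Compare each pair of P1's strategies column-by-column:
  A vs B: [4 vs 7, 3 vs 1, 7 vs 7] → A does not strictly dominate B (column X: 4 ≤ 7)
  A vs C: [4 vs 4, 3 vs 7, 7 vs 7] → A does not strictly dominate C (column X: 4 ≤ 4)
  B vs A: [7 vs 4, 1 vs 3, 7 vs 7] → B does not strictly dominate A (column Y: 1 ≤ 3)
  B vs C: [7 vs 4, 1 vs 7, 7 vs 7] → B does not strictly dominate C (column Y: 1 ≤ 7)
  C vs A: [4 vs 4, 7 vs 3, 7 vs 7] → C does not strictly dominate A (column X: 4 ≤ 4)
  C vs B: [4 vs 7, 7 vs 1, 7 vs 7] → C does not strictly dominate B (column X: 4 ≤ 7)
No single strategy strictly dominates all others → no strictly dominant strategy.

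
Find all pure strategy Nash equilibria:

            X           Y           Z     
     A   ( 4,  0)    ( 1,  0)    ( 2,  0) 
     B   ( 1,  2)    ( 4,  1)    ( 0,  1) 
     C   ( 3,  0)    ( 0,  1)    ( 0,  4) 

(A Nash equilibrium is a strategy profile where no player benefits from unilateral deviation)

Nash equilibrium: (A, X), (A, Z)

Work:
Best responses:
  P1 vs X: payoffs [4, 1, 3] → best response A (payoff 4)
  P1 vs Y: payoffs [1, 4, 0] → best response B (payoff 4)
  P1 vs Z: payoffs [2, 0, 0] → best response A (payoff 2)
  P2 vs A: payoffs [0, 0, 0] → best response X/Y/Z (payoff 0)
  P2 vs B: payoffs [2, 1, 1] → best response X (payoff 2)
  P2 vs C: payoffs [0, 1, 4] → best response Z (payoff 4)
Mutual best responses: (A,X), (A,Z) → Nash equilibria.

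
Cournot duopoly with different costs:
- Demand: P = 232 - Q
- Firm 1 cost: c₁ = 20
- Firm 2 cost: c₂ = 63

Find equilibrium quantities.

q₁* = 85.0, q₂* = 42.0

Work:
Reaction: q₁ = (232 - 20 - q₂)/2
Reaction: q₂ = (232 - 63 - q₁)/2
Solve simultaneously:
q₁* = (232 - 2×20 + 63)/3 = 85.0
q₂* = (232 - 2×63 + 20)/3 = 42.0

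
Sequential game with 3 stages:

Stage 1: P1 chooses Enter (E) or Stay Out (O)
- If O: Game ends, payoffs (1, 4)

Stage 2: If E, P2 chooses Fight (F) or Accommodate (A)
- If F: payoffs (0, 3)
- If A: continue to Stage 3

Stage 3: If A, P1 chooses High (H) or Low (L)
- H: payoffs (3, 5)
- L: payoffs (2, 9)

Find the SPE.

SPE: (E, A, H); Outcome (3, 5)

Work:
Stage 3: P1 chooses H (3 vs 2)
Stage 2: P2: F->3, A->5 (anticipating H). Choose A
Stage 1: P1: O->1, E->3 (anticipating A, H). Choose E
SPE path: E -> A -> H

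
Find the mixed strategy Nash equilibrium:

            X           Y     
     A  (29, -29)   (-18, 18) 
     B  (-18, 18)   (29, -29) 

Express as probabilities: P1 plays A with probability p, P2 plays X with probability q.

p = 0.5, q = 0.5

Work:
Find probabilities that make opponent indifferent:
P2 chooses q to make P1 indifferent between A and B
P1 chooses p to make P2 indifferent between X and Y
Mixed NE: P1 plays (A: 0.5, B: 0.5), P2 plays (X: 0.5, Y: 0.5)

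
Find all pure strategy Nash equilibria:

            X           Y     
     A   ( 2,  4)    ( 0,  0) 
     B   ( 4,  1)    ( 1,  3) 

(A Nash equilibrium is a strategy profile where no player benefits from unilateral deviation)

Nash equilibrium: (B, Y)

Work:
Best responses:
  P1 vs X: payoffs [2, 4] → best response B (payoff 4)
  P1 vs Y: payoffs [0, 1] → best response B (payoff 1)
  P2 vs A: payoffs [4, 0] → best response X (payoff 4)
  P2 vs B: payoffs [1, 3] → best response Y (payoff 3)
Mutual best responses: (B,Y) → Nash equilibria.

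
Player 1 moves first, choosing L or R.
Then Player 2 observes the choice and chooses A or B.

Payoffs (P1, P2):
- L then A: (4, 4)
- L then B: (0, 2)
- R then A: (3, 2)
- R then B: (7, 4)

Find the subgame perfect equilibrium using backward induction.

P1 plays R, P2 plays A after L and B after R; Payoff (7, 4)

Work:
Backward induction:
After L: P2 chooses A → P1 gets 4
After R: P2 chooses B → P1 gets 7
P1 chooses R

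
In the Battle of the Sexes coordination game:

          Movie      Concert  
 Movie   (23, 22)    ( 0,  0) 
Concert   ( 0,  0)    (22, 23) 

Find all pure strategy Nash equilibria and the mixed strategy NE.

Pure NE: (Movie, Movie) and (Concert, Concert); Mixed NE: p = 0.5111, q = 0.4889

Work:
Check pure NE:
(Movie, Movie): (23, 22) - no unilateral deviation beneficial
(Concert, Concert): (22, 23) - no unilateral deviation beneficial
Mixed NE: P1 plays Movie with p = 0.5111, P2 plays Movie with q = 0.4889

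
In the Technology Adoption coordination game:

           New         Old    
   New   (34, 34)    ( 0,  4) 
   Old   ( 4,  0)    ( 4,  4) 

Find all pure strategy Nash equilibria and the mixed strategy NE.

Pure NE: (New, New) and (Old, Old); Mixed NE: p = 0.1176, q = 0.1176

Work:
Check pure NE:
(New, New): (34, 34) - no unilateral deviation beneficial
(Old, Old): (4, 4) - no unilateral deviation beneficial
Mixed NE: P1 plays New with p = 0.1176, P2 plays New with q = 0.1176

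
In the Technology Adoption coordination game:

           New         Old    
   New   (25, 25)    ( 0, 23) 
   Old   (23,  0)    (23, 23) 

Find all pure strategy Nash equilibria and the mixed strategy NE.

Pure NE: (New, New) and (Old, Old); Mixed NE: p = 0.92, q = 0.92

Work:
Check pure NE:
(New, New): (25, 25) - no unilateral deviation beneficial
(Old, Old): (23, 23) - no unilateral deviation beneficial
Mixed NE: P1 plays New with p = 0.92, P2 plays New with q = 0.92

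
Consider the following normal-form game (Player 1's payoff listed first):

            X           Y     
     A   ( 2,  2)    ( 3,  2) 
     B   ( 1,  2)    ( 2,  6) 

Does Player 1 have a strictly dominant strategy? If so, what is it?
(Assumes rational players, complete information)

Yes, Player 1's strictly dominant strategy is A

Work:
A strategy strictly dominates another if it gives a strictly higher payoff against every opponent action. Compare each pair of P1's strategies column-by-column:
  A vs B: [2 vs 1, 3 vs 2] → A strictly dominates B
  B vs A: [1 vs 2, 2 vs 3] → B does not strictly dominate A (column X: 1 ≤ 2)
A strictly dominates every other strategy → strictly dominant.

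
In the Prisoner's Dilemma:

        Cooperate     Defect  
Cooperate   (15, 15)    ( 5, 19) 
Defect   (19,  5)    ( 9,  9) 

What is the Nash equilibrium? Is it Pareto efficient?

(Defect, Defect) is NE; not Pareto efficient

Work:
Defect dominates Cooperate for both players:
If P2 cooperates: Defect (19) > Cooperate (15)
If P2 defects: Defect (9) > Cooperate (5)
NE: (Defect, Defect) with payoff (9, 9)
But (Cooperate, Cooperate) = (15, 15) Pareto dominates (9, 9)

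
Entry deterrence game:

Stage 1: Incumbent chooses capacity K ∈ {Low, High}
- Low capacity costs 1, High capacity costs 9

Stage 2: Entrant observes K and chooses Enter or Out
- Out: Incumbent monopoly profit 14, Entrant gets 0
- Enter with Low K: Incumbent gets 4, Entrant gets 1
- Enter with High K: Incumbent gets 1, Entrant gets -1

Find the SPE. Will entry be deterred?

SPE: (High, Enter|Low, Out|High); Entry deterred. Incumbent net profit = 5

Work:
After Low K: Entrant enters (1 > 0)
After High K: Entrant stays out (-1 < 0)
Incumbent: Low → 4−1=3, High → 14−9=5
Incumbent chooses High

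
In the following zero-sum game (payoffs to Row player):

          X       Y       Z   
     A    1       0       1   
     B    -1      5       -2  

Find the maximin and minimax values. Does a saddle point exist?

Maximin = 0, Minimax = 1, Saddle: False

Work:
Row minimums: [0, -2] → maximin = 0
Column maximums: [1, 5, 1] → minimax = 1
No saddle point (maximin ≠ minimax). Mixed strategy needed.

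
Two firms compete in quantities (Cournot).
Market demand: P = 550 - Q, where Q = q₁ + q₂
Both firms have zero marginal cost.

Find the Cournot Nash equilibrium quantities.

q₁* = q₂* = 183.33; P* = 183.33

Work:
Profit: π_i = P·q_i = (a - q_i - q_j)·q_i
FOC: ∂π_i/∂q_i = a - 2q_i - q_j = 0
Reaction function: q_i = (550 - q_j)/2
Symmetry: q* = 550/3 = 183.33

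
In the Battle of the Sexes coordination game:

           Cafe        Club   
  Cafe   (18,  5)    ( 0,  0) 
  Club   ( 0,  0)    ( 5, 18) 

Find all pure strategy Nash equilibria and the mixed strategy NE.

Pure NE: (Cafe, Cafe) and (Club, Club); Mixed NE: p = 0.7826, q = 0.2174

Work:
Check pure NE:
(Cafe, Cafe): (18, 5) - no unilateral deviation beneficial
(Club, Club): (5, 18) - no unilateral deviation beneficial
Mixed NE: P1 plays Cafe with p = 0.7826, P2 plays Cafe with q = 0.2174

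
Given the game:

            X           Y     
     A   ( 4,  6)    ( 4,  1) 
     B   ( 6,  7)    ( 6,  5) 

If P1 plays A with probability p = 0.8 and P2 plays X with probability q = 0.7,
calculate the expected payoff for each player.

E[P1] = 4.4, E[P2] = 4.88

Work:
E[P1] = p·q·π₁(A,X) + p·(1-q)·π₁(A,Y) + (1-p)·q·π₁(B,X) + (1-p)·(1-q)·π₁(B,Y)
= 0.8·0.7·4 + 0.8·0.3·4 + 0.2·0.7·6 + 0.2·0.3·6
= 4.4

E[P2] = 4.88 (similar calculation)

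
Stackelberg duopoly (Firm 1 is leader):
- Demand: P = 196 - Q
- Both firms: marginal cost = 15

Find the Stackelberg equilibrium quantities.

q₁* (leader) = 90.5, q₂* (follower) = 45.25

Work:
Follower's reaction: q₂ = (a - c - q₁)/2
Leader substitutes: π₁ = q₁·(a - q₁ - (a-c-q₁)/2 - c)
FOC: q₁* = (196 - 15)/2 = 90.50
Then: q₂* = (196 - 15 - 90.5)/2 = 45.25
Leader has first-mover advantage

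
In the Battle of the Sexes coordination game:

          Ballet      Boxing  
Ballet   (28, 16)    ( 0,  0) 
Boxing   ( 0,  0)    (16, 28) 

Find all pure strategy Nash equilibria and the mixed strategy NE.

Pure NE: (Ballet, Ballet) and (Boxing, Boxing); Mixed NE: p = 0.6364, q = 0.3636

Work:
Check pure NE:
(Ballet, Ballet): (28, 16) - no unilateral deviation beneficial
(Boxing, Boxing): (16, 28) - no unilateral deviation beneficial
Mixed NE: P1 plays Ballet with p = 0.6364, P2 plays Ballet with q = 0.3636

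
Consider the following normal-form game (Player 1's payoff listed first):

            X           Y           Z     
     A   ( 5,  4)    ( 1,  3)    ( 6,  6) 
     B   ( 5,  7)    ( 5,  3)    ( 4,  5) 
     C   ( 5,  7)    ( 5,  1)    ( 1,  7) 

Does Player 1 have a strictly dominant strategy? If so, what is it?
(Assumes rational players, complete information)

No strictly dominant strategy exists for Player 1

Work:
A strategy strictly dominates another if it gives a strictly higher payoff against every opponent action. Compare each pair of P1's strategies column-by-column:
  A vs B: [5 vs 5, 1 vs 5, 6 vs 4] → A does not strictly dominate B (column X: 5 ≤ 5)
  A vs C: [5 vs 5, 1 vs 5, 6 vs 1] → A does not strictly dominate C (column X: 5 ≤ 5)
  B vs A: [5 vs 5, 5 vs 1, 4 vs 6] → B does not strictly dominate A (column X: 5 ≤ 5)
  B vs C: [5 vs 5, 5 vs 5, 4 vs 1] → B does not strictly dominate C (column X: 5 ≤ 5)
  C vs A: [5 vs 5, 5 vs 1, 1 vs 6] → C does not strictly dominate A (column X: 5 ≤ 5)
  C vs B: [5 vs 5, 5 vs 5, 1 vs 4] → C does not strictly dominate B (column X: 5 ≤ 5)
No single strategy strictly dominates all others → no strictly dominant strategy.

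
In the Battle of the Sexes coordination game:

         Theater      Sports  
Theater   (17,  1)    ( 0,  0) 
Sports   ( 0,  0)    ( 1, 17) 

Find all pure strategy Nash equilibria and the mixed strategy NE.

Pure NE: (Theater, Theater) and (Sports, Sports); Mixed NE: p = 0.9444, q = 0.0556

Work:
Check pure NE:
(Theater, Theater): (17, 1) - no unilateral deviation beneficial
(Sports, Sports): (1, 17) - no unilateral deviation beneficial
Mixed NE: P1 plays Theater with p = 0.9444, P2 plays Theater with q = 0.0556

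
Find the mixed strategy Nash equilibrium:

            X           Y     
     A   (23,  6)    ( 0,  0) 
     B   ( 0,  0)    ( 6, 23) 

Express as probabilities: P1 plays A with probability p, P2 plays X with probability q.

p = 0.7931, q = 0.2069

Work:
Find probabilities that make opponent indifferent:
P2 chooses q to make P1 indifferent between A and B
P1 chooses p to make P2 indifferent between X and Y
Mixed NE: P1 plays (A: 0.7931, B: 0.2069), P2 plays (X: 0.2069, Y: 0.7931)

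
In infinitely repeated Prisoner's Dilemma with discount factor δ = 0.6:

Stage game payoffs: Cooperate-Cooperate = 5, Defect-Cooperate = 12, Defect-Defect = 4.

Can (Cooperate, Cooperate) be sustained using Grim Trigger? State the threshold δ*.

δ* = 0.875; since δ = 0.6 < 0.875, cooperation cannot be sustained

Work:
For Grim Trigger:
Cooperate forever: 5/(1-δ)
Defect then punished: 12 + 4·δ/(1-δ)
Need: 5/(1-δ) ≥ 12 + 4·δ/(1-δ)
Solving: δ ≥ (T-R)/(T-P) = (12-5)/(12-4) = 0.875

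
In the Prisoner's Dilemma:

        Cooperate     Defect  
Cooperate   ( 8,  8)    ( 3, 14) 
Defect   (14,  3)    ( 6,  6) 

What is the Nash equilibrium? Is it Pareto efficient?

(Defect, Defect) is NE; not Pareto efficient

Work:
Defect dominates Cooperate for both players:
If P2 cooperates: Defect (14) > Cooperate (8)
If P2 defects: Defect (6) > Cooperate (3)
NE: (Defect, Defect) with payoff (6, 6)
But (Cooperate, Cooperate) = (8, 8) Pareto dominates (6, 6)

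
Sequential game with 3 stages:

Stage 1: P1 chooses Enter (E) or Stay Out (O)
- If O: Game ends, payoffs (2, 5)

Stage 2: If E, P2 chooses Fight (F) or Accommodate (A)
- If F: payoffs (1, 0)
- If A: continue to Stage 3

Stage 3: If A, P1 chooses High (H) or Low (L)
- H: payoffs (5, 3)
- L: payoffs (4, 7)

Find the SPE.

SPE: (E, A, H); Outcome (5, 3)

Work:
Stage 3: P1 chooses H (5 vs 4)
Stage 2: P2: F->0, A->3 (anticipating H). Choose A
Stage 1: P1: O->2, E->5 (anticipating A, H). Choose E
SPE path: E -> A -> H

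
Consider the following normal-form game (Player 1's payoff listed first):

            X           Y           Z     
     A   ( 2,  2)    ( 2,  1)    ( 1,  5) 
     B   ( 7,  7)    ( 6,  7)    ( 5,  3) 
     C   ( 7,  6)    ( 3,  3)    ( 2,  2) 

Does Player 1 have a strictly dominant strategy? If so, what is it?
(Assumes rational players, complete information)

No strictly dominant strategy exists for Player 1

Work:
A strategy strictly dominates another if it gives a strictly higher payoff against every opponent action. Compare each pair of P1's strategies column-by-column:
  A vs B: [2 vs 7, 2 vs 6, 1 vs 5] → A does not strictly dominate B (column X: 2 ≤ 7)
  A vs C: [2 vs 7, 2 vs 3, 1 vs 2] → A does not strictly dominate C (column X: 2 ≤ 7)
  B vs A: [7 vs 2, 6 vs 2, 5 vs 1] → B strictly dominates A
  B vs C: [7 vs 7, 6 vs 3, 5 vs 2] → B does not strictly dominate C (column X: 7 ≤ 7)
  C vs A: [7 vs 2, 3 vs 2, 2 vs 1] → C strictly dominates A
  C vs B: [7 vs 7, 3 vs 6, 2 vs 5] → C does not strictly dominate B (column X: 7 ≤ 7)
No single strategy strictly dominates all others → no strictly dominant strategy.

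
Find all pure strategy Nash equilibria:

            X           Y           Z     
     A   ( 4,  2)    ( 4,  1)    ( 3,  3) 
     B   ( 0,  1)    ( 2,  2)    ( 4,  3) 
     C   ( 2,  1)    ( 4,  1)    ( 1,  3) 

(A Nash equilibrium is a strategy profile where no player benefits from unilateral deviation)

Nash equilibrium: (B, Z)

Work:
Best responses:
  P1 vs X: payoffs [4, 0, 2] → best response A (payoff 4)
  P1 vs Y: payoffs [4, 2, 4] → best response A/C (payoff 4)
  P1 vs Z: payoffs [3, 4, 1] → best response B (payoff 4)
  P2 vs A: payoffs [2, 1, 3] → best response Z (payoff 3)
  P2 vs B: payoffs [1, 2, 3] → best response Z (payoff 3)
  P2 vs C: payoffs [1, 1, 3] → best response Z (payoff 3)
Mutual best responses: (B,Z) → Nash equilibria.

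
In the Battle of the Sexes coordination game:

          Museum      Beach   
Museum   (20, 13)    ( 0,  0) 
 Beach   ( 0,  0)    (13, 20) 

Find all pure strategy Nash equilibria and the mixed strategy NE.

Pure NE: (Museum, Museum) and (Beach, Beach); Mixed NE: p = 0.6061, q = 0.3939

Work:
Check pure NE:
(Museum, Museum): (20, 13) - no unilateral deviation beneficial
(Beach, Beach): (13, 20) - no unilateral deviation beneficial
Mixed NE: P1 plays Museum with p = 0.6061, P2 plays Museum with q = 0.3939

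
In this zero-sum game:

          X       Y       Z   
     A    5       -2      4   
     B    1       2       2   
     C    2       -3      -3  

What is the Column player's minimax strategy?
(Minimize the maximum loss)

Column should play Y, value = 2

Work:
Column player minimizes Row's maximum payoff:
Column X: max payoff to Row = 5
Column Y: max payoff to Row = 2
Column Z: max payoff to Row = 4
Minimum is 2, achieved by column Y.
Minimax strategy: Y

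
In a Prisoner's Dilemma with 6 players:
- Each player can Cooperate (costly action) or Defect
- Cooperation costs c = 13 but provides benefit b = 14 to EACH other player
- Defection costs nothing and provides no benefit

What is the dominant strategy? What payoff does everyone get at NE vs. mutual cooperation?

Dominant: Defect; NE payoff = 0; Coop payoff = 57

Work:
Defect dominates (saves cost c = 13, benefit to others is external)
NE: All defect → everyone gets 0
If all cooperate: each receives (5)×14 - 13 = 57
Social dilemma: 57 > 0 but NE gives 0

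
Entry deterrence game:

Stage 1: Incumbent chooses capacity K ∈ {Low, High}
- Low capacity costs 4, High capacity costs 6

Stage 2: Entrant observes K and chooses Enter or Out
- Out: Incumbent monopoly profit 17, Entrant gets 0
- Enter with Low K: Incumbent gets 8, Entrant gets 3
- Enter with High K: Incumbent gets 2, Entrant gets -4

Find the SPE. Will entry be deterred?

SPE: (High, Enter|Low, Out|High); Entry deterred. Incumbent net profit = 11

Work:
After Low K: Entrant enters (3 > 0)
After High K: Entrant stays out (-4 < 0)
Incumbent: Low → 8−4=4, High → 17−6=11
Incumbent chooses High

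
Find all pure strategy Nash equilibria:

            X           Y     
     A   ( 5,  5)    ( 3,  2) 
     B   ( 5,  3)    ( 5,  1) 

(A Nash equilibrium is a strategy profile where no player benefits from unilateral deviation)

Nash equilibrium: (A, X), (B, X)

Work:
Best responses:
  P1 vs X: payoffs [5, 5] → best response A/B (payoff 5)
  P1 vs Y: payoffs [3, 5] → best response B (payoff 5)
  P2 vs A: payoffs [5, 2] → best response X (payoff 5)
  P2 vs B: payoffs [3, 1] → best response X (payoff 3)
Mutual best responses: (A,X), (B,X) → Nash equilibria.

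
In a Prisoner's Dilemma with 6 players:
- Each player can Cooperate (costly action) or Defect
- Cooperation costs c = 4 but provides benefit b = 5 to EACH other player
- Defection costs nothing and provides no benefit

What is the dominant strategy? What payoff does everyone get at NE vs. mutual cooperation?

Dominant: Defect; NE payoff = 0; Coop payoff = 21

Work:
Defect dominates (saves cost c = 4, benefit to others is external)
NE: All defect → everyone gets 0
If all cooperate: each receives (5)×5 - 4 = 21
Social dilemma: 21 > 0 but NE gives 0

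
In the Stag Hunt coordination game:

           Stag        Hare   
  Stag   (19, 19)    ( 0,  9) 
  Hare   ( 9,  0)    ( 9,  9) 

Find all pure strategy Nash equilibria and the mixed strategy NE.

Pure NE: (Stag, Stag) and (Hare, Hare); Mixed NE: p = 0.4737, q = 0.4737

Work:
Check pure NE:
(Stag, Stag): (19, 19) - no unilateral deviation beneficial
(Hare, Hare): (9, 9) - no unilateral deviation beneficial
Mixed NE: P1 plays Stag with p = 0.4737, P2 plays Stag with q = 0.4737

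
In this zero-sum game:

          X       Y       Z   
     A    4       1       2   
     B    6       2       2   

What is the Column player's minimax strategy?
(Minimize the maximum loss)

Column should play Y or Z (all achieve the minimum), value = 2

Work:
Column player minimizes Row's maximum payoff:
Column X: max payoff to Row = 6
Column Y: max payoff to Row = 2
Column Z: max payoff to Row = 2
Minimum is 2, achieved by columns Y, Z (tied).
Each of Y or Z is a minimax strategy.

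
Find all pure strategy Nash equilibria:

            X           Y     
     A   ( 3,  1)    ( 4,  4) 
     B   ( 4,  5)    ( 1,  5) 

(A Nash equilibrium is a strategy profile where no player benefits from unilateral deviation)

Nash equilibrium: (A, Y), (B, X)

Work:
Best responses:
  P1 vs X: payoffs [3, 4] → best response B (payoff 4)
  P1 vs Y: payoffs [4, 1] → best response A (payoff 4)
  P2 vs A: payoffs [1, 4] → best response Y (payoff 4)
  P2 vs B: payoffs [5, 5] → best response X/Y (payoff 5)
Mutual best responses: (A,Y), (B,X) → Nash equilibria.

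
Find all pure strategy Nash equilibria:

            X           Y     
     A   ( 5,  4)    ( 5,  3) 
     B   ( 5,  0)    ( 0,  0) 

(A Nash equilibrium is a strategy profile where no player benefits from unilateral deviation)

Nash equilibrium: (A, X), (B, X)

Work:
Best responses:
  P1 vs X: payoffs [5, 5] → best response A/B (payoff 5)
  P1 vs Y: payoffs [5, 0] → best response A (payoff 5)
  P2 vs A: payoffs [4, 3] → best response X (payoff 4)
  P2 vs B: payoffs [0, 0] → best response X/Y (payoff 0)
Mutual best responses: (A,X), (B,X) → Nash equilibria.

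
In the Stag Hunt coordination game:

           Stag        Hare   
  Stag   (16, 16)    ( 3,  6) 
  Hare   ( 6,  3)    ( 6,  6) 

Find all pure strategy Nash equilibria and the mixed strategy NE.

Pure NE: (Stag, Stag) and (Hare, Hare); Mixed NE: p = 0.2308, q = 0.2308

Work:
Check pure NE:
(Stag, Stag): (16, 16) - no unilateral deviation beneficial
(Hare, Hare): (6, 6) - no unilateral deviation beneficial
Mixed NE: P1 plays Stag with p = 0.2308, P2 plays Stag with q = 0.2308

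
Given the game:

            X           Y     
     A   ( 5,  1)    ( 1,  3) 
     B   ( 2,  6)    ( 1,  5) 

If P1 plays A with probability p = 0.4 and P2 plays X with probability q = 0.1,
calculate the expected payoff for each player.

E[P1] = 1.22, E[P2] = 4.18

Work:
E[P1] = p·q·π₁(A,X) + p·(1-q)·π₁(A,Y) + (1-p)·q·π₁(B,X) + (1-p)·(1-q)·π₁(B,Y)
= 0.4·0.1·5 + 0.4·0.9·1 + 0.6·0.1·2 + 0.6·0.9·1
= 1.22

E[P2] = 4.18 (similar calculation)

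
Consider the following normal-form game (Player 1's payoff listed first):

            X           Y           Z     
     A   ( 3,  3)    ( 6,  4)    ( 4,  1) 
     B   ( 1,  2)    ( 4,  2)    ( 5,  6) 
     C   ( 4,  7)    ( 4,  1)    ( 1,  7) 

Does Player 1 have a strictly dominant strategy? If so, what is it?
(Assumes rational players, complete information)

No strictly dominant strategy exists for Player 1

Work:
A strategy strictly dominates another if it gives a strictly higher payoff against every opponent action. Compare each pair of P1's strategies column-by-column:
  A vs B: [3 vs 1, 6 vs 4, 4 vs 5] → A does not strictly dominate B (column Z: 4 ≤ 5)
  A vs C: [3 vs 4, 6 vs 4, 4 vs 1] → A does not strictly dominate C (column X: 3 ≤ 4)
  B vs A: [1 vs 3, 4 vs 6, 5 vs 4] → B does not strictly dominate A (column X: 1 ≤ 3)
  B vs C: [1 vs 4, 4 vs 4, 5 vs 1] → B does not strictly dominate C (column X: 1 ≤ 4)
  C vs A: [4 vs 3, 4 vs 6, 1 vs 4] → C does not strictly dominate A (column Y: 4 ≤ 6)
  C vs B: [4 vs 1, 4 vs 4, 1 vs 5] → C does not strictly dominate B (column Y: 4 ≤ 4)
No single strategy strictly dominates all others → no strictly dominant strategy.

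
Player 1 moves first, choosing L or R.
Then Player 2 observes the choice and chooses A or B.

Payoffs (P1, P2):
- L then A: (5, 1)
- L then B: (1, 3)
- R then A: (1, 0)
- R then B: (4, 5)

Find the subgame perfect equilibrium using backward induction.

P1 plays R, P2 plays B after L and B after R; Payoff (4, 5)

Work:
Backward induction:
After L: P2 chooses B → P1 gets 1
After R: P2 chooses B → P1 gets 4
P1 chooses R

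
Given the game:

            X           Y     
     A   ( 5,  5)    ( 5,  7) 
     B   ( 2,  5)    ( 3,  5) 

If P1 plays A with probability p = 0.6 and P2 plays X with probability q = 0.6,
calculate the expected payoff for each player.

E[P1] = 3.96, E[P2] = 5.48

Work:
E[P1] = p·q·π₁(A,X) + p·(1-q)·π₁(A,Y) + (1-p)·q·π₁(B,X) + (1-p)·(1-q)·π₁(B,Y)
= 0.6·0.6·5 + 0.6·0.4·5 + 0.4·0.6·2 + 0.4·0.4·3
= 3.96

E[P2] = 5.48 (similar calculation)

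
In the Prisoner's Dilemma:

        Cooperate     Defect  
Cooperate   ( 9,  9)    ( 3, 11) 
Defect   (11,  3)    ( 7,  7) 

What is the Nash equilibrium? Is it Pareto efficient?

(Defect, Defect) is NE; not Pareto efficient

Work:
Defect dominates Cooperate for both players:
If P2 cooperates: Defect (11) > Cooperate (9)
If P2 defects: Defect (7) > Cooperate (3)
NE: (Defect, Defect) with payoff (7, 7)
But (Cooperate, Cooperate) = (9, 9) Pareto dominates (7, 7)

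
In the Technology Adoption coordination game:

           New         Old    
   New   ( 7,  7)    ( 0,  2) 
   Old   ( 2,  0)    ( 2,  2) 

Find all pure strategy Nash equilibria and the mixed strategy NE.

Pure NE: (New, New) and (Old, Old); Mixed NE: p = 0.2857, q = 0.2857

Work:
Check pure NE:
(New, New): (7, 7) - no unilateral deviation beneficial
(Old, Old): (2, 2) - no unilateral deviation beneficial
Mixed NE: P1 plays New with p = 0.2857, P2 plays New with q = 0.2857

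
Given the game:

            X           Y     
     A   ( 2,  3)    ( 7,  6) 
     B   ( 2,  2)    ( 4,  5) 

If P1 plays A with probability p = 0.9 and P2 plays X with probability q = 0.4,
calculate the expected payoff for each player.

E[P1] = 4.82, E[P2] = 4.7

Work:
E[P1] = p·q·π₁(A,X) + p·(1-q)·π₁(A,Y) + (1-p)·q·π₁(B,X) + (1-p)·(1-q)·π₁(B,Y)
= 0.9·0.4·2 + 0.9·0.6·7 + 0.1·0.4·2 + 0.1·0.6·4
= 4.82

E[P2] = 4.7 (similar calculation)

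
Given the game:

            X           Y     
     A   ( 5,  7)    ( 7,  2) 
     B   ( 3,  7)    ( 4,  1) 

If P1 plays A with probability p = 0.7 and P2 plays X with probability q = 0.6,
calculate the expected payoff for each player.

E[P1] = 5.08, E[P2] = 4.88

Work:
E[P1] = p·q·π₁(A,X) + p·(1-q)·π₁(A,Y) + (1-p)·q·π₁(B,X) + (1-p)·(1-q)·π₁(B,Y)
= 0.7·0.6·5 + 0.7·0.4·7 + 0.3·0.6·3 + 0.3·0.4·4
= 5.08

E[P2] = 4.88 (similar calculation)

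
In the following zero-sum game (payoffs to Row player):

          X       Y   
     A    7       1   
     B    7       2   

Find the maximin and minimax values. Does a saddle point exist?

Maximin = 2, Minimax = 2, Saddle: True

Work:
Row minimums: [1, 2] → maximin = 2
Column maximums: [7, 2] → minimax = 2
Saddle point exists! Game value = 2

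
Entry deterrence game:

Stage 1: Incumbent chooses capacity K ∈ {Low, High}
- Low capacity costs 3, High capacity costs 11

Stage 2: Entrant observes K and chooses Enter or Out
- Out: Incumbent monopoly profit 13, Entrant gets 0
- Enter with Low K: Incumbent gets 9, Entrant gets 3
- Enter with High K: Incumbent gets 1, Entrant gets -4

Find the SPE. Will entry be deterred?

SPE: (Low, Enter|Low, Out|High); Entry not deterred. Incumbent net profit = 6, Entrant gets 3

Work:
After Low K: Entrant enters (3 > 0)
After High K: Entrant stays out (-4 < 0)
Incumbent: Low → 9−3=6, High → 13−11=2
Incumbent chooses Low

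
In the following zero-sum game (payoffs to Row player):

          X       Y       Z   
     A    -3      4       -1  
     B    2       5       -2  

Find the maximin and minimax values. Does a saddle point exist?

Maximin = -2, Minimax = -1, Saddle: False

Work:
Row minimums: [-3, -2] → maximin = -2
Column maximums: [2, 5, -1] → minimax = -1
No saddle point (maximin ≠ minimax). Mixed strategy needed.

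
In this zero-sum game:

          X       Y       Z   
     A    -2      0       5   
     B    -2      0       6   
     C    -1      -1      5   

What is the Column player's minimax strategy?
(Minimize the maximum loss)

Column should play X, value = -1

Work:
Column player minimizes Row's maximum payoff:
Column X: max payoff to Row = -1
Column Y: max payoff to Row = 0
Column Z: max payoff to Row = 6
Minimum is -1, achieved by column X.
Minimax strategy: X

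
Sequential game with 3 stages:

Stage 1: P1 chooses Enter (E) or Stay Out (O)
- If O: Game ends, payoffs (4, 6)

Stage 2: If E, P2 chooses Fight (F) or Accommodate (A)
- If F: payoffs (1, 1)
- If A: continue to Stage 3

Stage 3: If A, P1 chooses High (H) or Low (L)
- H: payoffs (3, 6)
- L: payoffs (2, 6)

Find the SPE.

SPE: (O, A, H); Outcome (4, 6)

Work:
Stage 3: P1 chooses H (3 vs 2)
Stage 2: P2: F->1, A->6 (anticipating H). Choose A
Stage 1: P1: O->4, E->3 (anticipating A, H). Choose O
SPE path: O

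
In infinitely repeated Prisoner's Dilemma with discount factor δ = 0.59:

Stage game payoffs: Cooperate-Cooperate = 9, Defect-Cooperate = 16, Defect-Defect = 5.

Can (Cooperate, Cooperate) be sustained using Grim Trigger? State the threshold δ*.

δ* = 0.6364; since δ = 0.59 < 0.6364, cooperation cannot be sustained

Work:
For Grim Trigger:
Cooperate forever: 9/(1-δ)
Defect then punished: 16 + 5·δ/(1-δ)
Need: 9/(1-δ) ≥ 16 + 5·δ/(1-δ)
Solving: δ ≥ (T-R)/(T-P) = (16-9)/(16-5) = 0.6364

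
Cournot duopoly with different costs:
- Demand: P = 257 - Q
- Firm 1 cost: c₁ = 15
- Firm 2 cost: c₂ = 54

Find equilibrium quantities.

q₁* = 93.67, q₂* = 54.67

Work:
Reaction: q₁ = (257 - 15 - q₂)/2
Reaction: q₂ = (257 - 54 - q₁)/2
Solve simultaneously:
q₁* = (257 - 2×15 + 54)/3 = 93.67
q₂* = (257 - 2×54 + 15)/3 = 54.67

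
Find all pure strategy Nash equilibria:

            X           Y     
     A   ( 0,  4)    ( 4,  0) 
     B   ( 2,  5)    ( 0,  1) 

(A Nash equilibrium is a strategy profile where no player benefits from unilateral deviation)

Nash equilibrium: (B, X)

Work:
Best responses:
  P1 vs X: payoffs [0, 2] → best response B (payoff 2)
  P1 vs Y: payoffs [4, 0] → best response A (payoff 4)
  P2 vs A: payoffs [4, 0] → best response X (payoff 4)
  P2 vs B: payoffs [5, 1] → best response X (payoff 5)
Mutual best responses: (B,X) → Nash equilibria.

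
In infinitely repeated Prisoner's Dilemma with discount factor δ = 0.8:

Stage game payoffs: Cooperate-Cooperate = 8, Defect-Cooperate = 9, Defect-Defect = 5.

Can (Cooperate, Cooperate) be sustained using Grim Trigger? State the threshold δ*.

δ* = 0.25; since δ = 0.8 ≥ 0.25, cooperation can be sustained

Work:
For Grim Trigger:
Cooperate forever: 8/(1-δ)
Defect then punished: 9 + 5·δ/(1-δ)
Need: 8/(1-δ) ≥ 9 + 5·δ/(1-δ)
Solving: δ ≥ (T-R)/(T-P) = (9-8)/(9-5) = 0.25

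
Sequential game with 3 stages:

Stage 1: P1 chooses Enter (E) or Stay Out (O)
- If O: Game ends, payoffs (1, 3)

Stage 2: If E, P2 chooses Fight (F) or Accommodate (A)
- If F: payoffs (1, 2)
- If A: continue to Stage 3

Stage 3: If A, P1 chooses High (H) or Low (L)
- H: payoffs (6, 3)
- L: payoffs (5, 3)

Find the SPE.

SPE: (E, A, H); Outcome (6, 3)

Work:
Stage 3: P1 chooses H (6 vs 5)
Stage 2: P2: F->2, A->3 (anticipating H). Choose A
Stage 1: P1: O->1, E->6 (anticipating A, H). Choose E
SPE path: E -> A -> H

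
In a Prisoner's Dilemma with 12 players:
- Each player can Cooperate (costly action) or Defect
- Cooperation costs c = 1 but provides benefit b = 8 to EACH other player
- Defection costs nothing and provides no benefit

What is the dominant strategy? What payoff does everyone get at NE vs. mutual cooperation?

Dominant: Defect; NE payoff = 0; Coop payoff = 87

Work:
Defect dominates (saves cost c = 1, benefit to others is external)
NE: All defect → everyone gets 0
If all cooperate: each receives (11)×8 - 1 = 87
Social dilemma: 87 > 0 but NE gives 0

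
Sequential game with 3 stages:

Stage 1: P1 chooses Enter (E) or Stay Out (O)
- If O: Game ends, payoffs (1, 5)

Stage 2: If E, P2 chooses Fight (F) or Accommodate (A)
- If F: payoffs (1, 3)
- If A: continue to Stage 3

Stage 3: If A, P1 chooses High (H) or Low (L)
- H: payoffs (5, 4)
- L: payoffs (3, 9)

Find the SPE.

SPE: (E, A, H); Outcome (5, 4)

Work:
Stage 3: P1 chooses H (5 vs 3)
Stage 2: P2: F->3, A->4 (anticipating H). Choose A
Stage 1: P1: O->1, E->5 (anticipating A, H). Choose E
SPE path: E -> A -> H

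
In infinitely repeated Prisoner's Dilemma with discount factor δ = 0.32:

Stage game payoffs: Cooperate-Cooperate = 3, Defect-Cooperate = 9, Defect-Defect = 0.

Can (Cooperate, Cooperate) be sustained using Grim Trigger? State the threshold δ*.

δ* = 0.6667; since δ = 0.32 < 0.6667, cooperation cannot be sustained

Work:
For Grim Trigger:
Cooperate forever: 3/(1-δ)
Defect then punished: 9 + 0·δ/(1-δ)
Need: 3/(1-δ) ≥ 9 + 0·δ/(1-δ)
Solving: δ ≥ (T-R)/(T-P) = (9-3)/(9-0) = 0.6667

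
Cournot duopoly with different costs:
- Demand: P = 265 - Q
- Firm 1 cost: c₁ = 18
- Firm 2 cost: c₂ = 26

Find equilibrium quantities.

q₁* = 85.0, q₂* = 77.0

Work:
Reaction: q₁ = (265 - 18 - q₂)/2
Reaction: q₂ = (265 - 26 - q₁)/2
Solve simultaneously:
q₁* = (265 - 2×18 + 26)/3 = 85.0
q₂* = (265 - 2×26 + 18)/3 = 77.0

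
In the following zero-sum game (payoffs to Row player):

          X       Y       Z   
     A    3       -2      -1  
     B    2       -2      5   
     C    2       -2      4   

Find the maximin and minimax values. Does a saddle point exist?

Maximin = -2, Minimax = -2, Saddle: True

Work:
Row minimums: [-2, -2, -2] → maximin = -2
Column maximums: [3, -2, 5] → minimax = -2
Saddle point exists! Game value = -2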